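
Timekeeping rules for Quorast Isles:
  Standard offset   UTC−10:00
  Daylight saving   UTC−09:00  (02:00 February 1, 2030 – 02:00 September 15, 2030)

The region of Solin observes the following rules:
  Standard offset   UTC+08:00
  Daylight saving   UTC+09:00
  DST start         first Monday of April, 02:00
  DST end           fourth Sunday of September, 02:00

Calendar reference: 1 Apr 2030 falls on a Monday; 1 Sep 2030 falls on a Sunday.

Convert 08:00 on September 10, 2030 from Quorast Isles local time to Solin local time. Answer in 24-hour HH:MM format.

02:00

Daylight saving runs 1 February – 15 September; September 10, 2030 is inside that window, so Quorast Isles is at UTC−09:00.
08:00 Quorast Isles + 9h = 17:00 UTC.
1 April 2030 is a Monday, so the first Monday is April 1.
1 September 2030 is a Sunday, so the first Sunday is September 1 and the fourth is September 22.
At the standard offset (UTC+08:00), 17:00 UTC + 8h = 01:00 Solin standard time (rolling into the next day, 11 September 2030).
The standard-time date in Solin, September 11, 2030, lies within the daylight-saving period (1 April – 22 September), so Solin is on daylight time, UTC+09:00.
17:00 UTC + 9h = 02:00 Solin (rolling into the next day, 11 September 2030).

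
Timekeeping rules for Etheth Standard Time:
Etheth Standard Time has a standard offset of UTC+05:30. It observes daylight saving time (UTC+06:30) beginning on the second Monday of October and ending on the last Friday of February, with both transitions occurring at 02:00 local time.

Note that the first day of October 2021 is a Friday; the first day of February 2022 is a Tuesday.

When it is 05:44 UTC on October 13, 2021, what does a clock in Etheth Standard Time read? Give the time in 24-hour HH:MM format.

12:14

1 October 2021 is a Friday, so the first Monday is October 4 and the second is October 11.
1 February 2022 is a Tuesday, so Fridays fall on 4, 11, 18, 25; the last is February 25.
At the standard offset (UTC+05:30), 05:44 UTC + 5h30m = 11:14 Etheth Standard Time standard time.
The standard-time date in Etheth Standard Time, October 13, 2021, falls between 11 October 2021 and 25 February 2022, so daylight saving is in effect and Etheth Standard Time is at UTC+06:30.
05:44 UTC + 6h30m = 12:14 local.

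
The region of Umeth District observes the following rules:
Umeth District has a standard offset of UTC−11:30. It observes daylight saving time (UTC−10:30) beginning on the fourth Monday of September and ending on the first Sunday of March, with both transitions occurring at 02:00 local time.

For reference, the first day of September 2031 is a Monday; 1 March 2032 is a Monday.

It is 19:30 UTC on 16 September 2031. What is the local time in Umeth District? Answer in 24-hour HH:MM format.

08:00

1 September 2031 is a Monday, so the first Monday is September 1 and the fourth is September 22.
1 March 2032 is a Monday, so the first Sunday is March 7.
At the standard offset (UTC−11:30), 19:30 UTC − 11h30m = 08:00 Umeth District standard time.
The standard-time date in Umeth District, 16 September 2031, does not fall between 22 September 2031 and 7 March 2032, so daylight saving is not in effect and Umeth District is at UTC−11:30.
19:30 UTC − 11h30m = 08:00 local.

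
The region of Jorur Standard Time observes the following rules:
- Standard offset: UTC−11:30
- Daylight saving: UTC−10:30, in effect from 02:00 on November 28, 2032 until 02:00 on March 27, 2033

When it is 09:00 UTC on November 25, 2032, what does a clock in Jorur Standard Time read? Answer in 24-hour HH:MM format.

21:30

At the standard offset (UTC−11:30), 09:00 UTC − 11h30m = 21:30 Jorur Standard Time standard time (rolling into the previous day, 24 November 2032).
Daylight saving runs 28 November 2032 – 27 March 2033; the standard-time date in Jorur Standard Time, November 24, 2032, is outside that window, so Jorur Standard Time is on standard time at UTC−11:30.
09:00 UTC − 11h30m = 21:30 local (rolling into the previous day, 24 November 2032).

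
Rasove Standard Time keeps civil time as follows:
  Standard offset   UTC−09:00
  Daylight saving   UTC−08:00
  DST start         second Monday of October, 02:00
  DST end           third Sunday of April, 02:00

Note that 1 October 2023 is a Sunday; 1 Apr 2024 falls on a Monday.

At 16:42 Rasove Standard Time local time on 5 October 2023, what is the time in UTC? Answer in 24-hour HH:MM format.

1 October 2023 is a Sunday, so the first Monday is October 2 and the second is October 9.
1 April 2024 is a Monday, so the first Sunday is April 7 and the third is April 21.
Daylight saving runs 9 October 2023 – 21 April 2024; 5 October 2023 is outside that window, so Rasove Standard Time is on standard time at UTC−09:00.
16:42 local + 9h = 01:42 UTC (rolling into the next day, 6 October 2023).

01:42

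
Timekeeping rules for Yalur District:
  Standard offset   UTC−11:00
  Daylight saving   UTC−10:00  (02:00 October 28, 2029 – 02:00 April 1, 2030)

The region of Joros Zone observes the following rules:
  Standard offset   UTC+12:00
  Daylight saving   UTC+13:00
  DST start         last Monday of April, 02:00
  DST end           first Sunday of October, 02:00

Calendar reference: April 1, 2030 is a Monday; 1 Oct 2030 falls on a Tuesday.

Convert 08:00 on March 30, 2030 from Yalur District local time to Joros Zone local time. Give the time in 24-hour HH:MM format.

Daylight saving runs 28 October 2029 – 1 April 2030; March 30, 2030 is inside that window, so Yalur District is at UTC−10:00.
08:00 Yalur District + 10h = 18:00 UTC.
1 April 2030 is a Monday, so Mondays fall on 1, 8, 15, 22, 29; the last is April 29.
1 October 2030 is a Tuesday, so the first Sunday is October 6.
At the standard offset (UTC+12:00), 18:00 UTC + 12h = 06:00 Joros Zone standard time (rolling into the next day, 31 March 2030).
The standard-time date in Joros Zone, March 31, 2030, is outside the daylight-saving period (29 April – 6 October), so Joros Zone is on standard time, UTC+12:00.
18:00 UTC + 12h = 06:00 Joros Zone (rolling into the next day, 31 March 2030).

06:00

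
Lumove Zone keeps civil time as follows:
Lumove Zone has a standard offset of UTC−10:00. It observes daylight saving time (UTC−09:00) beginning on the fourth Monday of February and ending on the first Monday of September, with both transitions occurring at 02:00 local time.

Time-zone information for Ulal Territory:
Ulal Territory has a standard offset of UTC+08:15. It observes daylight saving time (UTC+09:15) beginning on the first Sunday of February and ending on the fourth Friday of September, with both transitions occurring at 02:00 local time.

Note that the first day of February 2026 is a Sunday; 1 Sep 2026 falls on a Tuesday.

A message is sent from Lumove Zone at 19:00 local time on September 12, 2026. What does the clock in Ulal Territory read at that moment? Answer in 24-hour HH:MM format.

1 February 2026 is a Sunday, so the first Monday is February 2 and the fourth is February 23.
1 September 2026 is a Tuesday, so the first Monday is September 7.
Daylight saving runs 23 February – 7 September; September 12, 2026 is outside that window, so Lumove Zone is on standard time at UTC−10:00.
19:00 Lumove Zone + 10h = 05:00 UTC (rolling into the next day, 13 September 2026).
1 February 2026 is a Sunday, so the first Sunday is February 1.
1 September 2026 is a Tuesday, so the first Friday is September 4 and the fourth is September 25.
At the standard offset (UTC+08:15), 05:00 UTC + 8h15m = 13:15 Ulal Territory standard time.
The standard-time date in Ulal Territory, September 13, 2026, falls between 1 February and 25 September, so daylight saving is in effect and Ulal Territory is at UTC+09:15.
05:00 UTC + 9h15m = 14:15 Ulal Territory.

14:15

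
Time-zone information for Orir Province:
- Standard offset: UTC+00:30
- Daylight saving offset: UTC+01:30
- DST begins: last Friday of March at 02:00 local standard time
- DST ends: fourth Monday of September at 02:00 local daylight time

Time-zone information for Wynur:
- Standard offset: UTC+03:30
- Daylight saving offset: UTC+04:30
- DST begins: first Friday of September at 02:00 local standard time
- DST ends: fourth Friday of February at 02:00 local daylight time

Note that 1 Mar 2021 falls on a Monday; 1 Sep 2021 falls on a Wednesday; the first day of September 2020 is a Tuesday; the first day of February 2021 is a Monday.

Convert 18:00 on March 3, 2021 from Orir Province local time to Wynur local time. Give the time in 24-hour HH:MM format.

21:00

1 March 2021 is a Monday, so Fridays fall on 5, 12, 19, 26; the last is March 26.
1 September 2021 is a Wednesday, so the first Monday is September 6 and the fourth is September 27.
Daylight saving runs 26 March – 27 September; March 3, 2021 is outside that window, so Orir Province is on standard time at UTC+00:30.
18:00 Orir Province − 0h30m = 17:30 UTC.
1 September 2020 is a Tuesday, so the first Friday is September 4.
1 February 2021 is a Monday, so the first Friday is February 5 and the fourth is February 26.
At the standard offset (UTC+03:30), 17:30 UTC + 3h30m = 21:00 Wynur standard time.
The standard-time date in Wynur, March 3, 2021, does not fall between 4 September 2020 and 26 February 2021, so daylight saving is not in effect and Wynur is at UTC+03:30.
17:30 UTC + 3h30m = 21:00 Wynur.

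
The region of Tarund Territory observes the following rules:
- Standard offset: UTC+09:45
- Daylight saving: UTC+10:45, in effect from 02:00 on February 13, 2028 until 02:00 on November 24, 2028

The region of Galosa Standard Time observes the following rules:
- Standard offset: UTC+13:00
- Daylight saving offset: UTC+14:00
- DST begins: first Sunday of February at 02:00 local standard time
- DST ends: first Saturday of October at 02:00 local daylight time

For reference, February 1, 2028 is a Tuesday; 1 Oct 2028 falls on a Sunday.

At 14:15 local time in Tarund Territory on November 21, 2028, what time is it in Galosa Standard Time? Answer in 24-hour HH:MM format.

November 21, 2028 falls between 13 February and 24 November, so daylight saving is in effect and Tarund Territory is at UTC+10:45.
14:15 Tarund Territory − 10h45m = 03:30 UTC.
1 February 2028 is a Tuesday, so the first Sunday is February 6.
1 October 2028 is a Sunday, so the first Saturday is October 7.
At the standard offset (UTC+13:00), 03:30 UTC + 13h = 16:30 Galosa Standard Time standard time.
The standard-time date in Galosa Standard Time, November 21, 2028, does not fall between 6 February and 7 October, so daylight saving is not in effect and Galosa Standard Time is at UTC+13:00.
03:30 UTC + 13h = 16:30 Galosa Standard Time.

16:30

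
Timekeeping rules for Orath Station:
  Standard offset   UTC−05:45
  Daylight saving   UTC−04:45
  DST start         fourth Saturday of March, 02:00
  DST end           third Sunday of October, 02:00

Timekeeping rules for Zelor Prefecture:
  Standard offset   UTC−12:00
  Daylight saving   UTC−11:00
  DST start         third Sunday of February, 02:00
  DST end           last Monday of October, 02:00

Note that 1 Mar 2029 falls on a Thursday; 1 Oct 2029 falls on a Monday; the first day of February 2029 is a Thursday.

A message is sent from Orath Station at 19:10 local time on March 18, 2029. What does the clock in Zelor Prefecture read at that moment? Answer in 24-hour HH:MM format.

13:55

1 March 2029 is a Thursday, so the first Saturday is March 3 and the fourth is March 24.
1 October 2029 is a Monday, so the first Sunday is October 7 and the third is October 21.
March 18, 2029 is outside the daylight-saving period (24 March – 21 October), so Orath Station is on standard time, UTC−05:45.
19:10 Orath Station + 5h45m = 00:55 UTC (rolling into the next day, 19 March 2029).
1 February 2029 is a Thursday, so the first Sunday is February 4 and the third is February 18.
1 October 2029 is a Monday, so Mondays fall on 1, 8, 15, 22, 29; the last is October 29.
At the standard offset (UTC−12:00), 00:55 UTC − 12h = 12:55 Zelor Prefecture standard time (rolling into the previous day, 18 March 2029).
Daylight saving runs 18 February – 29 October; the standard-time date in Zelor Prefecture, March 18, 2029, is inside that window, so Zelor Prefecture is at UTC−11:00.
00:55 UTC − 11h = 13:55 Zelor Prefecture (rolling into the previous day, 18 March 2029).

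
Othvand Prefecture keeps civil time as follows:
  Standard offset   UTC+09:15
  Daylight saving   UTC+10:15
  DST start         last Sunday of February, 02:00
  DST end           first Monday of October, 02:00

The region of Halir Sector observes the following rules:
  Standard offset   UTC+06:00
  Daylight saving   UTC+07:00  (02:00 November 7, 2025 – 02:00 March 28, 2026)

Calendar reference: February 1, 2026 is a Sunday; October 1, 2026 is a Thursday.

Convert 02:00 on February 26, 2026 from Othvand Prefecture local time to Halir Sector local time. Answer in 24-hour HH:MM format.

22:45

1 February 2026 is a Sunday, so Sundays fall on 1, 8, 15, 22; the last is February 22.
1 October 2026 is a Thursday, so the first Monday is October 5.
February 26, 2026 falls between 22 February and 5 October, so daylight saving is in effect and Othvand Prefecture is at UTC+10:15.
02:00 Othvand Prefecture − 10h15m = 15:45 UTC (rolling into the previous day, 25 February 2026).
At the standard offset (UTC+06:00), 15:45 UTC + 6h = 21:45 Halir Sector standard time.
Daylight saving runs 7 November 2025 – 28 March 2026; the standard-time date in Halir Sector, February 25, 2026, is inside that window, so Halir Sector is at UTC+07:00.
15:45 UTC + 7h = 22:45 Halir Sector.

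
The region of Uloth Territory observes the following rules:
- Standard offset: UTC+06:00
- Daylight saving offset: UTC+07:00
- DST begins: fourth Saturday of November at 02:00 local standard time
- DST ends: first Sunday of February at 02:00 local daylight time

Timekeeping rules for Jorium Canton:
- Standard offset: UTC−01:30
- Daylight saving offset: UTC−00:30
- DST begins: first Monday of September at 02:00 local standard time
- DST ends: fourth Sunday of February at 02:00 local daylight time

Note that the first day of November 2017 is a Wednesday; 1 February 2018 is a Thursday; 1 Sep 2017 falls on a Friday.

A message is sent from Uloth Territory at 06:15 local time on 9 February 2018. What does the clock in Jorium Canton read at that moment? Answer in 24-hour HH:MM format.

23:45

1 November 2017 is a Wednesday, so the first Saturday is November 4 and the fourth is November 25.
1 February 2018 is a Thursday, so the first Sunday is February 4.
9 February 2018 is outside the daylight-saving period (25 November 2017 – 4 February 2018), so Uloth Territory is on standard time, UTC+06:00.
06:15 Uloth Territory − 6h = 00:15 UTC.
1 September 2017 is a Friday, so the first Monday is September 4.
1 February 2018 is a Thursday, so the first Sunday is February 4 and the fourth is February 25.
At the standard offset (UTC−01:30), 00:15 UTC − 1h30m = 22:45 Jorium Canton standard time (rolling into the previous day, 8 February 2018).
The standard-time date in Jorium Canton, 8 February 2018, lies within the daylight-saving period (4 September 2017 – 25 February 2018), so Jorium Canton is on daylight time, UTC−00:30.
00:15 UTC − 0h30m = 23:45 Jorium Canton (rolling into the previous day, 8 February 2018).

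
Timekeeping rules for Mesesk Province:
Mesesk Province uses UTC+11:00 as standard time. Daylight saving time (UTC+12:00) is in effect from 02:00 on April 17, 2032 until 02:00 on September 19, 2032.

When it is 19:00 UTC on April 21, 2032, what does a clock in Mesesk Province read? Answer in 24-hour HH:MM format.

07:00

At the standard offset (UTC+11:00), 19:00 UTC + 11h = 06:00 Mesesk Province standard time (rolling into the next day, 22 April 2032).
Daylight saving runs 17 April – 19 September; the standard-time date in Mesesk Province, April 22, 2032, is inside that window, so Mesesk Province is at UTC+12:00.
19:00 UTC + 12h = 07:00 local (rolling into the next day, 22 April 2032).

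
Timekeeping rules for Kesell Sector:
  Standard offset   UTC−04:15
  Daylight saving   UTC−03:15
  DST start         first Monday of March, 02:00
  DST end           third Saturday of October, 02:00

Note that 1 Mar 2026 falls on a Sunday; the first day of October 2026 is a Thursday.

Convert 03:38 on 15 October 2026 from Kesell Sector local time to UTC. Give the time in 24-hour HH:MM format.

1 March 2026 is a Sunday, so the first Monday is March 2.
1 October 2026 is a Thursday, so the first Saturday is October 3 and the third is October 17.
Daylight saving runs 2 March – 17 October; 15 October 2026 is inside that window, so Kesell Sector is at UTC−03:15.
03:38 local + 3h15m = 06:53 UTC.

06:53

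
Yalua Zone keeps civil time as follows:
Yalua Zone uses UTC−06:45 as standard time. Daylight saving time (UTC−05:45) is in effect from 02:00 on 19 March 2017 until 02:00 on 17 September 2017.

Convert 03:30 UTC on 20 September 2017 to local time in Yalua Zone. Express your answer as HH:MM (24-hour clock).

20:45

At the standard offset (UTC−06:45), 03:30 UTC − 6h45m = 20:45 Yalua Zone standard time (rolling into the previous day, 19 September 2017).
Daylight saving runs 19 March – 17 September; the standard-time date in Yalua Zone, 19 September 2017, is outside that window, so Yalua Zone is on standard time at UTC−06:45.
03:30 UTC − 6h45m = 20:45 local (rolling into the previous day, 19 September 2017).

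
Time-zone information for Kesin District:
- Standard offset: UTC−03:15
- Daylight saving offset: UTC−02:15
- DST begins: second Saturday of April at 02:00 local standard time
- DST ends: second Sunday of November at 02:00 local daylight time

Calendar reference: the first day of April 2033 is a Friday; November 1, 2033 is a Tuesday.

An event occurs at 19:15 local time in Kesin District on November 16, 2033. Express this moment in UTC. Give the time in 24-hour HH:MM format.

1 April 2033 is a Friday, so the first Saturday is April 2 and the second is April 9.
1 November 2033 is a Tuesday, so the first Sunday is November 6 and the second is November 13.
Daylight saving runs 9 April – 13 November; November 16, 2033 is outside that window, so Kesin District is on standard time at UTC−03:15.
19:15 local + 3h15m = 22:30 UTC.

22:30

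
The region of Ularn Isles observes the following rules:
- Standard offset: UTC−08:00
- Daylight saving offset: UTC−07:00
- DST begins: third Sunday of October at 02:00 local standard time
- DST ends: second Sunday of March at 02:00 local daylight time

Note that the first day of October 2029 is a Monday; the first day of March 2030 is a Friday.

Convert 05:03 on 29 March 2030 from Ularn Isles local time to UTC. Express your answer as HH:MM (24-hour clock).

1 October 2029 is a Monday, so the first Sunday is October 7 and the third is October 21.
1 March 2030 is a Friday, so the first Sunday is March 3 and the second is March 10.
29 March 2030 is outside the daylight-saving period (21 October 2029 – 10 March 2030), so Ularn Isles is on standard time, UTC−08:00.
05:03 local + 8h = 13:03 UTC.

13:03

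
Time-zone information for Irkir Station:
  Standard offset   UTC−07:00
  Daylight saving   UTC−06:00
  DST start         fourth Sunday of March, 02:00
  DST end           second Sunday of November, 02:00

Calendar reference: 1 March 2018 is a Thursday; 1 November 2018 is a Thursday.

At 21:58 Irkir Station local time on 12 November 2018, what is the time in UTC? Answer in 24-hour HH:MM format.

04:58

1 March 2018 is a Thursday, so the first Sunday is March 4 and the fourth is March 25.
1 November 2018 is a Thursday, so the first Sunday is November 4 and the second is November 11.
12 November 2018 is outside the daylight-saving period (25 March – 11 November), so Irkir Station is on standard time, UTC−07:00.
21:58 local + 7h = 04:58 UTC (rolling into the next day, 13 November 2018).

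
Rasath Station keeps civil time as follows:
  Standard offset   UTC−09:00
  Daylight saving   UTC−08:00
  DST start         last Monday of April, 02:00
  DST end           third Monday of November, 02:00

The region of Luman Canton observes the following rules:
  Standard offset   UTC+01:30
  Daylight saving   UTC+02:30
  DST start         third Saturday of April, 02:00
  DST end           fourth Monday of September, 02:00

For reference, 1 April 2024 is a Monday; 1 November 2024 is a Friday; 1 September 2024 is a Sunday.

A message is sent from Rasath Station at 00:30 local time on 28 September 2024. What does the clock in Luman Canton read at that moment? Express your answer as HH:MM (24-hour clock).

10:00

1 April 2024 is a Monday, so Mondays fall on 1, 8, 15, 22, 29; the last is April 29.
1 November 2024 is a Friday, so the first Monday is November 4 and the third is November 18.
28 September 2024 lies within the daylight-saving period (29 April – 18 November), so Rasath Station is on daylight time, UTC−08:00.
00:30 Rasath Station + 8h = 08:30 UTC.
1 April 2024 is a Monday, so the first Saturday is April 6 and the third is April 20.
1 September 2024 is a Sunday, so the first Monday is September 2 and the fourth is September 23.
At the standard offset (UTC+01:30), 08:30 UTC + 1h30m = 10:00 Luman Canton standard time.
The standard-time date in Luman Canton, 28 September 2024, is outside the daylight-saving period (20 April – 23 September), so Luman Canton is on standard time, UTC+01:30.
08:30 UTC + 1h30m = 10:00 Luman Canton.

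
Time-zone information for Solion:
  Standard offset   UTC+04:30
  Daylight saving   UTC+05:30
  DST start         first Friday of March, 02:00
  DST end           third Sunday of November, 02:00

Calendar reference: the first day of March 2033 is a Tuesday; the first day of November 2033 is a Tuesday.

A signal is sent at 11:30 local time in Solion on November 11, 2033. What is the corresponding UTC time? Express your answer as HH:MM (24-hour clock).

1 March 2033 is a Tuesday, so the first Friday is March 4.
1 November 2033 is a Tuesday, so the first Sunday is November 6 and the third is November 20.
November 11, 2033 falls between 4 March and 20 November, so daylight saving is in effect and Solion is at UTC+05:30.
11:30 local − 5h30m = 06:00 UTC.

06:00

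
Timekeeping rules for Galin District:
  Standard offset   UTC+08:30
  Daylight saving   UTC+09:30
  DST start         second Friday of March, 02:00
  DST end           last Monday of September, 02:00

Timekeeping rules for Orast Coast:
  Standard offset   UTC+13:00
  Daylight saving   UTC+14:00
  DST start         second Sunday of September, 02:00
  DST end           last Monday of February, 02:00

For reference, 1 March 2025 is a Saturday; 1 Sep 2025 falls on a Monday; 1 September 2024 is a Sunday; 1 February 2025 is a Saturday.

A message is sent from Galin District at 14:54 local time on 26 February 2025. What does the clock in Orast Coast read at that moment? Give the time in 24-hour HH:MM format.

19:24

1 March 2025 is a Saturday, so the first Friday is March 7 and the second is March 14.
1 September 2025 is a Monday, so Mondays fall on 1, 8, 15, 22, 29; the last is September 29.
26 February 2025 does not fall between 14 March and 29 September, so daylight saving is not in effect and Galin District is at UTC+08:30.
14:54 Galin District − 8h30m = 06:24 UTC.
1 September 2024 is a Sunday, so the first Sunday is September 1 and the second is September 8.
1 February 2025 is a Saturday, so Mondays fall on 3, 10, 17, 24; the last is February 24.
At the standard offset (UTC+13:00), 06:24 UTC + 13h = 19:24 Orast Coast standard time.
The standard-time date in Orast Coast, 26 February 2025, does not fall between 8 September 2024 and 24 February 2025, so daylight saving is not in effect and Orast Coast is at UTC+13:00.
06:24 UTC + 13h = 19:24 Orast Coast.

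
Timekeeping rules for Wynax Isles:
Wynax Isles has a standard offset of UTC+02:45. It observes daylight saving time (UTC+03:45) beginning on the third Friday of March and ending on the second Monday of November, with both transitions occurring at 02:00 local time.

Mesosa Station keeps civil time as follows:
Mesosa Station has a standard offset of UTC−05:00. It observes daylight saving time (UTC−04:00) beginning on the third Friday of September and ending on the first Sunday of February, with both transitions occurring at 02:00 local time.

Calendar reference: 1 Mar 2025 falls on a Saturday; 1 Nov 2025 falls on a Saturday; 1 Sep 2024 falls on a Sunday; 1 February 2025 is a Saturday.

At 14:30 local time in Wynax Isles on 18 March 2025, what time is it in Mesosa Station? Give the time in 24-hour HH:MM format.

1 March 2025 is a Saturday, so the first Friday is March 7 and the third is March 21.
1 November 2025 is a Saturday, so the first Monday is November 3 and the second is November 10.
18 March 2025 is outside the daylight-saving period (21 March – 10 November), so Wynax Isles is on standard time, UTC+02:45.
14:30 Wynax Isles − 2h45m = 11:45 UTC.
1 September 2024 is a Sunday, so the first Friday is September 6 and the third is September 20.
1 February 2025 is a Saturday, so the first Sunday is February 2.
At the standard offset (UTC−05:00), 11:45 UTC − 5h = 06:45 Mesosa Station standard time.
The standard-time date in Mesosa Station, 18 March 2025, is outside the daylight-saving period (20 September 2024 – 2 February 2025), so Mesosa Station is on standard time, UTC−05:00.
11:45 UTC − 5h = 06:45 Mesosa Station.

06:45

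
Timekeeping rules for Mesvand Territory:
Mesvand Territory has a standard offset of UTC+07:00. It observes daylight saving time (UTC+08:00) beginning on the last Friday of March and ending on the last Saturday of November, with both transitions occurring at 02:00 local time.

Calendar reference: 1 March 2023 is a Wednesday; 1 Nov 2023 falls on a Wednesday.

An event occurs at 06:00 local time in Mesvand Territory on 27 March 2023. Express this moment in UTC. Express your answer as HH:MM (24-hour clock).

1 March 2023 is a Wednesday, so Fridays fall on 3, 10, 17, 24, 31; the last is March 31.
1 November 2023 is a Wednesday, so Saturdays fall on 4, 11, 18, 25; the last is November 25.
Daylight saving runs 31 March – 25 November; 27 March 2023 is outside that window, so Mesvand Territory is on standard time at UTC+07:00.
06:00 local − 7h = 23:00 UTC (rolling into the previous day, 26 March 2023).

23:00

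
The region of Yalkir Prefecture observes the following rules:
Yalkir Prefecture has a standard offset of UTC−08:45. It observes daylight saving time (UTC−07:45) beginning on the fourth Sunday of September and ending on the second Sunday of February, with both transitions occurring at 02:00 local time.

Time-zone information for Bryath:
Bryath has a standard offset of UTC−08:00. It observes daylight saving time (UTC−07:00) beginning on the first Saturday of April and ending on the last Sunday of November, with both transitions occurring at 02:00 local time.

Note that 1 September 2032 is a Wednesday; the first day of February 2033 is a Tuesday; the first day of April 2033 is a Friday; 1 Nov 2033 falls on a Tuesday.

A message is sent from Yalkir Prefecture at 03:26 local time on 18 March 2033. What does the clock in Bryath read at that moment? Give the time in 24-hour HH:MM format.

04:11

1 September 2032 is a Wednesday, so the first Sunday is September 5 and the fourth is September 26.
1 February 2033 is a Tuesday, so the first Sunday is February 6 and the second is February 13.
18 March 2033 does not fall between 26 September 2032 and 13 February 2033, so daylight saving is not in effect and Yalkir Prefecture is at UTC−08:45.
03:26 Yalkir Prefecture + 8h45m = 12:11 UTC.
1 April 2033 is a Friday, so the first Saturday is April 2.
1 November 2033 is a Tuesday, so Sundays fall on 6, 13, 20, 27; the last is November 27.
At the standard offset (UTC−08:00), 12:11 UTC − 8h = 04:11 Bryath standard time.
The standard-time date in Bryath, 18 March 2033, is outside the daylight-saving period (2 April – 27 November), so Bryath is on standard time, UTC−08:00.
12:11 UTC − 8h = 04:11 Bryath.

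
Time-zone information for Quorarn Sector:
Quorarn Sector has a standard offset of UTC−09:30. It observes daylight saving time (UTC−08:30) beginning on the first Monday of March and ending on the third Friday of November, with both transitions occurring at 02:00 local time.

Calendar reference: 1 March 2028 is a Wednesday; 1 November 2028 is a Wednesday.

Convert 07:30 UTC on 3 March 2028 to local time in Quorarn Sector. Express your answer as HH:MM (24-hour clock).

1 March 2028 is a Wednesday, so the first Monday is March 6.
1 November 2028 is a Wednesday, so the first Friday is November 3 and the third is November 17.
At the standard offset (UTC−09:30), 07:30 UTC − 9h30m = 22:00 Quorarn Sector standard time (rolling into the previous day, 2 March 2028).
The standard-time date in Quorarn Sector, 2 March 2028, is outside the daylight-saving period (6 March – 17 November), so Quorarn Sector is on standard time, UTC−09:30.
07:30 UTC − 9h30m = 22:00 local (rolling into the previous day, 2 March 2028).

22:00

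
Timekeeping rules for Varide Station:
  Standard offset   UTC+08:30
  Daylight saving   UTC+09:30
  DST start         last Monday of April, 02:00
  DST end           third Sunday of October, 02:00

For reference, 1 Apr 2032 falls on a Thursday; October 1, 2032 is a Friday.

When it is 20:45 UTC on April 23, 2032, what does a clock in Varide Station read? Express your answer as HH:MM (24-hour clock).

1 April 2032 is a Thursday, so Mondays fall on 5, 12, 19, 26; the last is April 26.
1 October 2032 is a Friday, so the first Sunday is October 3 and the third is October 17.
At the standard offset (UTC+08:30), 20:45 UTC + 8h30m = 05:15 Varide Station standard time (rolling into the next day, 24 April 2032).
Daylight saving runs 26 April – 17 October; the standard-time date in Varide Station, April 24, 2032, is outside that window, so Varide Station is on standard time at UTC+08:30.
20:45 UTC + 8h30m = 05:15 local (rolling into the next day, 24 April 2032).

05:15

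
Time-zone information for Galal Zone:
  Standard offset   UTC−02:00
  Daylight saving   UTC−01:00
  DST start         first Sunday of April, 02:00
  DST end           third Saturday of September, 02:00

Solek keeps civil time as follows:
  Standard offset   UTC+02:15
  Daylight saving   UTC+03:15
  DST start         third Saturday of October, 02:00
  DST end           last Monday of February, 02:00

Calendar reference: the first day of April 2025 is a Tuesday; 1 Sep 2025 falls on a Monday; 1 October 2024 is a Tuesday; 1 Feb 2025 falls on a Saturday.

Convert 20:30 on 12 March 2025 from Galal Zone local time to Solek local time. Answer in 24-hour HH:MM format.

00:45

1 April 2025 is a Tuesday, so the first Sunday is April 6.
1 September 2025 is a Monday, so the first Saturday is September 6 and the third is September 20.
12 March 2025 is outside the daylight-saving period (6 April – 20 September), so Galal Zone is on standard time, UTC−02:00.
20:30 Galal Zone + 2h = 22:30 UTC.
1 October 2024 is a Tuesday, so the first Saturday is October 5 and the third is October 19.
1 February 2025 is a Saturday, so Mondays fall on 3, 10, 17, 24; the last is February 24.
At the standard offset (UTC+02:15), 22:30 UTC + 2h15m = 00:45 Solek standard time (rolling into the next day, 13 March 2025).
Daylight saving runs 19 October 2024 – 24 February 2025; the standard-time date in Solek, 13 March 2025, is outside that window, so Solek is on standard time at UTC+02:15.
22:30 UTC + 2h15m = 00:45 Solek (rolling into the next day, 13 March 2025).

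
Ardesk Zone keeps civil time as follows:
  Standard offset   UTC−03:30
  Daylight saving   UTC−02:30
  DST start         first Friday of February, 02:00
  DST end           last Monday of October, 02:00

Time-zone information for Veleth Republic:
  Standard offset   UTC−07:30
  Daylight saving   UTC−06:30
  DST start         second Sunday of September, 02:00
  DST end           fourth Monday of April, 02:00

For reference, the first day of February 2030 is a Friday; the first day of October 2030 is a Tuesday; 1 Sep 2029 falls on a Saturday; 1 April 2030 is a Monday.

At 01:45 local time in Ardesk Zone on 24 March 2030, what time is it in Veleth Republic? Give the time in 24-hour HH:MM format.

1 February 2030 is a Friday, so the first Friday is February 1.
1 October 2030 is a Tuesday, so Mondays fall on 7, 14, 21, 28; the last is October 28.
24 March 2030 falls between 1 February and 28 October, so daylight saving is in effect and Ardesk Zone is at UTC−02:30.
01:45 Ardesk Zone + 2h30m = 04:15 UTC.
1 September 2029 is a Saturday, so the first Sunday is September 2 and the second is September 9.
1 April 2030 is a Monday, so the first Monday is April 1 and the fourth is April 22.
At the standard offset (UTC−07:30), 04:15 UTC − 7h30m = 20:45 Veleth Republic standard time (rolling into the previous day, 23 March 2030).
The standard-time date in Veleth Republic, 23 March 2030, falls between 9 September 2029 and 22 April 2030, so daylight saving is in effect and Veleth Republic is at UTC−06:30.
04:15 UTC − 6h30m = 21:45 Veleth Republic (rolling into the previous day, 23 March 2030).

21:45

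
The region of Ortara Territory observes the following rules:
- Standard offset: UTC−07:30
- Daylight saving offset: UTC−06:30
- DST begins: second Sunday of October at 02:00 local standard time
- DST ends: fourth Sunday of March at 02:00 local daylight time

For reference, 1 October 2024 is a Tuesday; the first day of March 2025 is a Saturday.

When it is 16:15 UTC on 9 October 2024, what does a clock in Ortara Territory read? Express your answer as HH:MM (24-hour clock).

08:45

1 October 2024 is a Tuesday, so the first Sunday is October 6 and the second is October 13.
1 March 2025 is a Saturday, so the first Sunday is March 2 and the fourth is March 23.
At the standard offset (UTC−07:30), 16:15 UTC − 7h30m = 08:45 Ortara Territory standard time.
The standard-time date in Ortara Territory, 9 October 2024, does not fall between 13 October 2024 and 23 March 2025, so daylight saving is not in effect and Ortara Territory is at UTC−07:30.
16:15 UTC − 7h30m = 08:45 local.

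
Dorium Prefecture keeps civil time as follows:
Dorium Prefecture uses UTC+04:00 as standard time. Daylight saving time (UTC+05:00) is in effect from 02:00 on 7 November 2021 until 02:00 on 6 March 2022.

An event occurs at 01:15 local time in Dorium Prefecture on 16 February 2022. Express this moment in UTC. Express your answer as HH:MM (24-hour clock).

16 February 2022 falls between 7 November 2021 and 6 March 2022, so daylight saving is in effect and Dorium Prefecture is at UTC+05:00.
01:15 local − 5h = 20:15 UTC (rolling into the previous day, 15 February 2022).

20:15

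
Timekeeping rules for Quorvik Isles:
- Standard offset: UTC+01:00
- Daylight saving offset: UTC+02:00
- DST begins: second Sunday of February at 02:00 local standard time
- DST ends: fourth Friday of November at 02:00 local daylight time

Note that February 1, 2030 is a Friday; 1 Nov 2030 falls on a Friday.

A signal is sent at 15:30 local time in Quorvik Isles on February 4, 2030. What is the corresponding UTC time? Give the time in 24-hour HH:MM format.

14:30

1 February 2030 is a Friday, so the first Sunday is February 3 and the second is February 10.
1 November 2030 is a Friday, so the first Friday is November 1 and the fourth is November 22.
February 4, 2030 is outside the daylight-saving period (10 February – 22 November), so Quorvik Isles is on standard time, UTC+01:00.
15:30 local − 1h = 14:30 UTC.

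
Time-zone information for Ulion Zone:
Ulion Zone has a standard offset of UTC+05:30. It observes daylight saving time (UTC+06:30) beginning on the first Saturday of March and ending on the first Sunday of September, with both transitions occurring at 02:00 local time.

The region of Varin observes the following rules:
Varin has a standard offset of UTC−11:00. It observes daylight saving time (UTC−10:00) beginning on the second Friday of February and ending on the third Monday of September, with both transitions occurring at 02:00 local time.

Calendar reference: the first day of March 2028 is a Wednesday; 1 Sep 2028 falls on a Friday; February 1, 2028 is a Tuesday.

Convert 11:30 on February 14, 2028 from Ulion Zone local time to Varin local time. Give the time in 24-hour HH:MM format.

20:00

1 March 2028 is a Wednesday, so the first Saturday is March 4.
1 September 2028 is a Friday, so the first Sunday is September 3.
February 14, 2028 is outside the daylight-saving period (4 March – 3 September), so Ulion Zone is on standard time, UTC+05:30.
11:30 Ulion Zone − 5h30m = 06:00 UTC.
1 February 2028 is a Tuesday, so the first Friday is February 4 and the second is February 11.
1 September 2028 is a Friday, so the first Monday is September 4 and the third is September 18.
At the standard offset (UTC−11:00), 06:00 UTC − 11h = 19:00 Varin standard time (rolling into the previous day, 13 February 2028).
The standard-time date in Varin, February 13, 2028, lies within the daylight-saving period (11 February – 18 September), so Varin is on daylight time, UTC−10:00.
06:00 UTC − 10h = 20:00 Varin (rolling into the previous day, 13 February 2028).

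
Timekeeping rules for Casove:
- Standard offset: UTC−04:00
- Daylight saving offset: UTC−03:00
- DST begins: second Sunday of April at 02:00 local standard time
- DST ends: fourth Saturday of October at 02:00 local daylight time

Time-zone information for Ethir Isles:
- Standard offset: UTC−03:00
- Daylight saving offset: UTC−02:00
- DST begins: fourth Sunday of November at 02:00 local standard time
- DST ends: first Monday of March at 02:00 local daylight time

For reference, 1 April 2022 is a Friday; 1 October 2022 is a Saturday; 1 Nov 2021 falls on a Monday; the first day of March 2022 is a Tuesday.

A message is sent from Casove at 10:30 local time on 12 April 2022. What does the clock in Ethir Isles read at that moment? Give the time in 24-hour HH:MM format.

10:30

1 April 2022 is a Friday, so the first Sunday is April 3 and the second is April 10.
1 October 2022 is a Saturday, so the first Saturday is October 1 and the fourth is October 22.
12 April 2022 lies within the daylight-saving period (10 April – 22 October), so Casove is on daylight time, UTC−03:00.
10:30 Casove + 3h = 13:30 UTC.
1 November 2021 is a Monday, so the first Sunday is November 7 and the fourth is November 28.
1 March 2022 is a Tuesday, so the first Monday is March 7.
At the standard offset (UTC−03:00), 13:30 UTC − 3h = 10:30 Ethir Isles standard time.
The standard-time date in Ethir Isles, 12 April 2022, is outside the daylight-saving period (28 November 2021 – 7 March 2022), so Ethir Isles is on standard time, UTC−03:00.
13:30 UTC − 3h = 10:30 Ethir Isles.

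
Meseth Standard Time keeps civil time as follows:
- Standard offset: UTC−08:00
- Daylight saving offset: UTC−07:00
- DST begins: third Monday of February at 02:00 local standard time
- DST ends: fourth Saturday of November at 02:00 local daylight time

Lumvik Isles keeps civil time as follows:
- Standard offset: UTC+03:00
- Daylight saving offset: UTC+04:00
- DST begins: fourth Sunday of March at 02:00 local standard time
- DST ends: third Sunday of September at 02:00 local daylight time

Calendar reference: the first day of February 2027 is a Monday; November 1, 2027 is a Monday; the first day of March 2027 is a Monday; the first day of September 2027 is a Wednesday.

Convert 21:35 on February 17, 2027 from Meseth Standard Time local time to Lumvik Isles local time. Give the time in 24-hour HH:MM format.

1 February 2027 is a Monday, so the first Monday is February 1 and the third is February 15.
1 November 2027 is a Monday, so the first Saturday is November 6 and the fourth is November 27.
February 17, 2027 falls between 15 February and 27 November, so daylight saving is in effect and Meseth Standard Time is at UTC−07:00.
21:35 Meseth Standard Time + 7h = 04:35 UTC (rolling into the next day, 18 February 2027).
1 March 2027 is a Monday, so the first Sunday is March 7 and the fourth is March 28.
1 September 2027 is a Wednesday, so the first Sunday is September 5 and the third is September 19.
At the standard offset (UTC+03:00), 04:35 UTC + 3h = 07:35 Lumvik Isles standard time.
The standard-time date in Lumvik Isles, February 18, 2027, does not fall between 28 March and 19 September, so daylight saving is not in effect and Lumvik Isles is at UTC+03:00.
04:35 UTC + 3h = 07:35 Lumvik Isles.

07:35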